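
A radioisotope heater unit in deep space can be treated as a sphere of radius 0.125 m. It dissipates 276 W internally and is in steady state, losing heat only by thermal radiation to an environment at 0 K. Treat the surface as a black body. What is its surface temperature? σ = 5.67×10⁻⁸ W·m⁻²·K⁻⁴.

Steady state: internal power = radiated power, P = εσA T⁴.
Radiating area A = 4πr² = 0.1963 m².
T⁴ = P/(εσA) = 276/(1.0·5.67×10⁻⁸·0.1963) = 2.479×10¹⁰ K⁴.
T = (2.479×10¹⁰)^(1/4).

T ≈ 397 K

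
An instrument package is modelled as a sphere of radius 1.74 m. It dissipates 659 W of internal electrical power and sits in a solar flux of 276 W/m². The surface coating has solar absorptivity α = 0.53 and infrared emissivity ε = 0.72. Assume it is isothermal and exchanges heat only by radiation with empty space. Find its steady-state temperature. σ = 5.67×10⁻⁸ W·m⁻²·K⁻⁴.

T ≈ 191 K

At steady state, absorbed solar power + internal power = radiated power.
Absorbed: α·S·A_cross = 0.53·276·9.511 = 1391 W (cross-section πr²).
Total input = 1391 + 659 = 2050 W.
Radiated: εσ·A_surf·T⁴ with A_surf = 4πr² = 38.05 m².
T⁴ = 2050/(0.72·5.67×10⁻⁸·38.05) = 1.320×10⁹ K⁴.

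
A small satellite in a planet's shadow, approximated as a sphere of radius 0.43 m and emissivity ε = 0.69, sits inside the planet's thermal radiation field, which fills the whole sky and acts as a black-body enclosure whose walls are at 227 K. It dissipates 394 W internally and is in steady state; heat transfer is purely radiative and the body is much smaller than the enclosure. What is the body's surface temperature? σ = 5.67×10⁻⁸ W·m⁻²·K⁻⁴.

For a small grey body in a large enclosure, net radiated power = εσA(T⁴ − T_w⁴).
Steady state: P = εσA(T⁴ − T_w⁴) with A = 4πr² = 2.324 m².
T⁴ = P/(εσA) + T_w⁴ = 394/(0.69·5.67×10⁻⁸·2.324) + (227)⁴
    = 4.334×10⁹ + 2.655×10⁹ = 6.990×10⁹ K⁴.

T ≈ 289 K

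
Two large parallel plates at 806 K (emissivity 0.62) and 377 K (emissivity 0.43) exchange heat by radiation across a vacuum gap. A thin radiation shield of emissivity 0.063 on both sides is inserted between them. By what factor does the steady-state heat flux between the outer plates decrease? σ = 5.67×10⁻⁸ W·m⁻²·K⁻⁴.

factor ≈ 11.5

Without shield: q₀ = σΔ(T⁴)/(1/ε₁+1/ε₂−1) with denominator 2.938.
With shield the two gaps are in series; the resistances add: (1/ε₁+1/ε_s−1)+(1/ε_s+1/ε₂−1) = 16.49+17.20 = 33.68.
Heat-flux ratio q₀/q = 33.68/2.938.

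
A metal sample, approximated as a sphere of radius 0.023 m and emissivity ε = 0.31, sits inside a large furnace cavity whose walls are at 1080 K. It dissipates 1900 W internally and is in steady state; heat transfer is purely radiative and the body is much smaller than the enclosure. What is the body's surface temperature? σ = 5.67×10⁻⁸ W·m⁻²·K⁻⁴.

T ≈ 2050 K

For a small grey body in a large enclosure, net radiated power = εσA(T⁴ − T_w⁴).
Steady state: P = εσA(T⁴ − T_w⁴) with A = 4πr² = 0.006648 m².
T⁴ = P/(εσA) + T_w⁴ = 1900/(0.31·5.67×10⁻⁸·0.006648) + (1080)⁴
    = 1.626×10¹³ + 1.360×10¹² = 1.762×10¹³ K⁴.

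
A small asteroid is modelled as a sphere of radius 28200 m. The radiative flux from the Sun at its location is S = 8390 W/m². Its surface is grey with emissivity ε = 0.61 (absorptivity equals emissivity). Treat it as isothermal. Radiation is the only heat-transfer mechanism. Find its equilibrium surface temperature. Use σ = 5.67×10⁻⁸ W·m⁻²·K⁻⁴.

T ≈ 439 K

At equilibrium, absorbed power = emitted power.
Absorbing cross-section = πr² = 2.498×10⁹ m²; emitting surface = 4πr² = 9.993×10⁹ m² (ratio 4).
εS·A_cross = εσ·A_surf·T⁴  ⇒  T⁴ = S/(4σ)   (ε cancels).
T⁴ = 8390/(4·5.67×10⁻⁸) = 3.699×10¹⁰ K⁴.
T = (3.699×10¹⁰)^(1/4).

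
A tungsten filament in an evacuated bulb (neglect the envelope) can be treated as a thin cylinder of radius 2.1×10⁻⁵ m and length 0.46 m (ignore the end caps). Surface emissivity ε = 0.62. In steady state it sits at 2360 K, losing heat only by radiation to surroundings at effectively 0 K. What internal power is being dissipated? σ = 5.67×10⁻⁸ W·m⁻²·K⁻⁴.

P ≈ 66.2 W

Steady state: P = εσA T⁴.
A = 2πrL = 6.070×10⁻⁵ m²; T⁴ = (2360)⁴ = 3.102×10¹³ K⁴.
P = 0.62 × 5.67×10⁻⁸ × 6.070×10⁻⁵ × 3.102×10¹³.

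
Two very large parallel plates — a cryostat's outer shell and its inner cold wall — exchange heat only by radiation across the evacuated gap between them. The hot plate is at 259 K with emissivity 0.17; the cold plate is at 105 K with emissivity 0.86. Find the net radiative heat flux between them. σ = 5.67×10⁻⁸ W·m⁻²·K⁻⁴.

q ≈ 41.1 W/m²

For two infinite grey parallel plates, q = σ(T₁⁴ − T₂⁴)/(1/ε₁ + 1/ε₂ − 1).
T₁⁴ − T₂⁴ = 4.500×10⁹ − 1.216×10⁸ = 4.378×10⁹ K⁴.
1/ε₁ + 1/ε₂ − 1 = 5.882 + 1.163 − 1 = 6.045.
q = 5.67×10⁻⁸ × 4.378×10⁹ / 6.045.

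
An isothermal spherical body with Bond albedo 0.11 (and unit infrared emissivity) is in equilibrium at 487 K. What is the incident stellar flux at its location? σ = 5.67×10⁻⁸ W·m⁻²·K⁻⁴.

S ≈ 14300 W/m²

(1−a)S·πr² = σ·4πr²·T⁴ ⇒ S = 4σT⁴/(1−a).
S = 4·5.67×10⁻⁸·5.625×10¹⁰/0.890.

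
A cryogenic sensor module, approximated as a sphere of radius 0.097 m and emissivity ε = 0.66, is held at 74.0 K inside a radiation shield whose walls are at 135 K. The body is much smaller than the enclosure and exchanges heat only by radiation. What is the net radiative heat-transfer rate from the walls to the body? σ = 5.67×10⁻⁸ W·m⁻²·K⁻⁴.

For a small grey body in a large enclosure: P_net = εσA(T_body⁴ − T_wall⁴).
A = 4πr² = 0.1182 m²; T_body⁴ − T_wall⁴ = 2.999×10⁷ − 3.322×10⁸ = -3.022×10⁸ K⁴.
|P_net| = 0.66·5.67×10⁻⁸·0.1182·3.022×10⁸.

P_net ≈ 1.34 W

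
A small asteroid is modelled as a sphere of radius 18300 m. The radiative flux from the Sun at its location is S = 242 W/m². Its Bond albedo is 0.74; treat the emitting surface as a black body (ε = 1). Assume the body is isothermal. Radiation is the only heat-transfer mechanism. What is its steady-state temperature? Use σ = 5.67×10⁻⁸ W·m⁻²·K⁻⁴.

T ≈ 129 K

At equilibrium, absorbed power = emitted power.
Absorbing cross-section = πr² = 1.052×10⁹ m²; emitting surface = 4πr² = 4.208×10⁹ m² (ratio 4).
(1−a)S·A_cross = εσ·A_surf·T⁴  ⇒  T⁴ = (1−a)S/(4σ).
T⁴ = 0.260·242/(4·5.67×10⁻⁸) = 2.774×10⁸ K⁴.
T = (2.774×10⁸)^(1/4).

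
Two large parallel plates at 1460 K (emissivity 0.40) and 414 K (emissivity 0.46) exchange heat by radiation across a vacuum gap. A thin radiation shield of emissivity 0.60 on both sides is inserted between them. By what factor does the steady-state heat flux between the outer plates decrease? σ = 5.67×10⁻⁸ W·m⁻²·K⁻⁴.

Without shield: q₀ = σΔ(T⁴)/(1/ε₁+1/ε₂−1) with denominator 3.674.
With shield the two gaps are in series; the resistances add: (1/ε₁+1/ε_s−1)+(1/ε_s+1/ε₂−1) = 3.167+2.841 = 6.007.
Heat-flux ratio q₀/q = 6.007/3.674.

factor ≈ 1.64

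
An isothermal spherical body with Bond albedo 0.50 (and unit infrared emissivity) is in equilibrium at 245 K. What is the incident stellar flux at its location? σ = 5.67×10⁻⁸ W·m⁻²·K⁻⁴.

S ≈ 1630 W/m²

(1−a)S·πr² = σ·4πr²·T⁴ ⇒ S = 4σT⁴/(1−a).
S = 4·5.67×10⁻⁸·3.603×10⁹/0.500.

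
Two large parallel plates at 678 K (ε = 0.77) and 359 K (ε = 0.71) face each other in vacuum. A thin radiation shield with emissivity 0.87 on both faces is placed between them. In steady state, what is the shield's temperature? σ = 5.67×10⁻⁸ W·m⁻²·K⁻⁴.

In steady state the net flux on the hot side equals that on the cold side.
σ(T₁⁴−T_s⁴)/D₁ = σ(T_s⁴−T₂⁴)/D₂, with D₁ = 1/ε₁+1/ε_s−1 = 1.448, D₂ = 1/ε_s+1/ε₂−1 = 1.558.
Solve for T_s⁴: T_s⁴ = (D₂·T₁⁴ + D₁·T₂⁴)/(D₁+D₂) = 1.175×10¹¹ K⁴.

T_s ≈ 585 K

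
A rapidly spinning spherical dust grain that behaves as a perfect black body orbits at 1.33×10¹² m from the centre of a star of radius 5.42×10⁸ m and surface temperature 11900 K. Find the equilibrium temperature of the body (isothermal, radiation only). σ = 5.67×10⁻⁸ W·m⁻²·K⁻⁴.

T ≈ 170 K

The star's surface emits σT_*⁴; at distance d the flux is S = σT_*⁴(R_*/d)².
S = 5.67×10⁻⁸·(11900)⁴·(5.42×10⁸/1.33×10¹²)² = 188.8 W/m².
For an isothermal sphere T⁴ = (1−a)S/(4σ) = 8.326×10⁸ K⁴.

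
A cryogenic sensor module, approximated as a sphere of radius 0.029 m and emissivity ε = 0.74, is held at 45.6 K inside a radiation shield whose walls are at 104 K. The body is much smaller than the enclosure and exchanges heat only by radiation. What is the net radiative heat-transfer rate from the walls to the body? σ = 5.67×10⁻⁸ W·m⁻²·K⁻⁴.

For a small grey body in a large enclosure: P_net = εσA(T_body⁴ − T_wall⁴).
A = 4πr² = 0.01057 m²; T_body⁴ − T_wall⁴ = 4.324×10⁶ − 1.170×10⁸ = -1.127×10⁸ K⁴.
|P_net| = 0.74·5.67×10⁻⁸·0.01057·1.127×10⁸.

P_net ≈ 0.0500 W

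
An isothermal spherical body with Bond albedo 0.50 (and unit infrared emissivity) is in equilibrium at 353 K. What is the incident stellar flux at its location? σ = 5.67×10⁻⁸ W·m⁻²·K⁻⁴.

(1−a)S·πr² = σ·4πr²·T⁴ ⇒ S = 4σT⁴/(1−a).
S = 4·5.67×10⁻⁸·1.553×10¹⁰/0.500.

S ≈ 7040 W/m²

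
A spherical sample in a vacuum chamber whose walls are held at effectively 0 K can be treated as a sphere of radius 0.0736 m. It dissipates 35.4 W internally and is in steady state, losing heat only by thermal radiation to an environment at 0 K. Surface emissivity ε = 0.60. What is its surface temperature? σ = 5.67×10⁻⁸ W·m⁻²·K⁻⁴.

Steady state: internal power = radiated power, P = εσA T⁴.
Radiating area A = 4πr² = 0.06807 m².
T⁴ = P/(εσA) = 35.4/(0.60·5.67×10⁻⁸·0.06807) = 1.529×10¹⁰ K⁴.
T = (1.529×10¹⁰)^(1/4).

T ≈ 352 K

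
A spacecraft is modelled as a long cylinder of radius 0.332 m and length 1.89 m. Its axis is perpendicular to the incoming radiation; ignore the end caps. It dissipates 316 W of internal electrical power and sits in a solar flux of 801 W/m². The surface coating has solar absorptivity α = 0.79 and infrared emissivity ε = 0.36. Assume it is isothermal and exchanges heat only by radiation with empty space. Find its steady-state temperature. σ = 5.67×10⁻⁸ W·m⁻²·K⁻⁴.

At steady state, absorbed solar power + internal power = radiated power.
Absorbed: α·S·A_cross = 0.79·801·1.255 = 794.1 W (cross-section 2rL).
Total input = 794.1 + 316 = 1110 W.
Radiated: εσ·A_surf·T⁴ with A_surf = 2πrL = 3.943 m².
T⁴ = 1110/(0.36·5.67×10⁻⁸·3.943) = 1.379×10¹⁰ K⁴.

T ≈ 343 K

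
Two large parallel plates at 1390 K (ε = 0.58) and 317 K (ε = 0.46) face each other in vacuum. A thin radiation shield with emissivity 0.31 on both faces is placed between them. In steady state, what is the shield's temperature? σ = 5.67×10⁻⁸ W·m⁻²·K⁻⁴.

In steady state the net flux on the hot side equals that on the cold side.
σ(T₁⁴−T_s⁴)/D₁ = σ(T_s⁴−T₂⁴)/D₂, with D₁ = 1/ε₁+1/ε_s−1 = 3.950, D₂ = 1/ε_s+1/ε₂−1 = 4.400.
Solve for T_s⁴: T_s⁴ = (D₂·T₁⁴ + D₁·T₂⁴)/(D₁+D₂) = 1.972×10¹² K⁴.

T_s ≈ 1180 K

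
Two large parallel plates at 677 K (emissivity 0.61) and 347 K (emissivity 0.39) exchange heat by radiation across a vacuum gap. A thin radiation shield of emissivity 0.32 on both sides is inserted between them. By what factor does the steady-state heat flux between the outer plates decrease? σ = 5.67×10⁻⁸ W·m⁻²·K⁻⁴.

factor ≈ 2.64

Without shield: q₀ = σΔ(T⁴)/(1/ε₁+1/ε₂−1) with denominator 3.203.
With shield the two gaps are in series; the resistances add: (1/ε₁+1/ε_s−1)+(1/ε_s+1/ε₂−1) = 3.764+4.689 = 8.453.
Heat-flux ratio q₀/q = 8.453/3.203.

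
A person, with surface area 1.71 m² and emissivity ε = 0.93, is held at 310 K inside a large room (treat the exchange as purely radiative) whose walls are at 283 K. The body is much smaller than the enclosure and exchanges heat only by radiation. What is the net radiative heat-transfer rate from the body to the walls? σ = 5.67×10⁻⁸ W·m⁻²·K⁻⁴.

P_net ≈ 254 W

For a small grey body in a large enclosure: P_net = εσA(T_body⁴ − T_wall⁴).
A = 1.71 m²; T_body⁴ − T_wall⁴ = 9.235×10⁹ − 6.414×10⁹ = 2.821×10⁹ K⁴.
|P_net| = 0.93·5.67×10⁻⁸·1.710·2.821×10⁹.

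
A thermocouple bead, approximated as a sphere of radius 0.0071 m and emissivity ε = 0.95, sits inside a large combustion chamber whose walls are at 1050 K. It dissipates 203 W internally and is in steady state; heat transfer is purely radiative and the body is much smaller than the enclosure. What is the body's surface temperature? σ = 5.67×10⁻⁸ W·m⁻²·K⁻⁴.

T ≈ 1640 K

For a small grey body in a large enclosure, net radiated power = εσA(T⁴ − T_w⁴).
Steady state: P = εσA(T⁴ − T_w⁴) with A = 4πr² = 6.335×10⁻⁴ m².
T⁴ = P/(εσA) + T_w⁴ = 203/(0.95·5.67×10⁻⁸·6.335×10⁻⁴) + (1050)⁴
    = 5.949×10¹² + 1.216×10¹² = 7.165×10¹² K⁴.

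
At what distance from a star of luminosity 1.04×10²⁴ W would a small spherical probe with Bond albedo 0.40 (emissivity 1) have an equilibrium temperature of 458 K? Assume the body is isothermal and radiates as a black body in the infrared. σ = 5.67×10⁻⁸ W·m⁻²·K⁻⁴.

For an isothermal black-emitting sphere, (1−a)S·πr² = σ·4πr²·T⁴ ⇒ S = 4σT⁴/(1−a).
S = 4·5.67×10⁻⁸·(458)⁴/0.600 = 16630 W/m².
Flux falls as S = L/(4πd²), so d = √(L/(4πS)) = √(1.04×10²⁴/(4π·16630)).

d ≈ 2.23×10⁹ m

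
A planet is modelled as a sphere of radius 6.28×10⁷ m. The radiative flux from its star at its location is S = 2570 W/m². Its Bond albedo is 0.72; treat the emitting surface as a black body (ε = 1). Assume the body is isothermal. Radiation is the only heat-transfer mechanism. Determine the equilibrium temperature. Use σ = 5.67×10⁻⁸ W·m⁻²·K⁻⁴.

T ≈ 237 K

At equilibrium, absorbed power = emitted power.
Absorbing cross-section = πr² = 1.239×10¹⁶ m²; emitting surface = 4πr² = 4.956×10¹⁶ m² (ratio 4).
(1−a)S·A_cross = εσ·A_surf·T⁴  ⇒  T⁴ = (1−a)S/(4σ).
T⁴ = 0.280·2570/(4·5.67×10⁻⁸) = 3.173×10⁹ K⁴.
T = (3.173×10⁹)^(1/4).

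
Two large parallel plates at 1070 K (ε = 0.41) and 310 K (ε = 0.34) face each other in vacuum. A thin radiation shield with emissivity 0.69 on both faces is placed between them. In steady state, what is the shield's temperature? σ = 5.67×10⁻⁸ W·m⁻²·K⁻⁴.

In steady state the net flux on the hot side equals that on the cold side.
σ(T₁⁴−T_s⁴)/D₁ = σ(T_s⁴−T₂⁴)/D₂, with D₁ = 1/ε₁+1/ε_s−1 = 2.888, D₂ = 1/ε_s+1/ε₂−1 = 3.390.
Solve for T_s⁴: T_s⁴ = (D₂·T₁⁴ + D₁·T₂⁴)/(D₁+D₂) = 7.121×10¹¹ K⁴.

T_s ≈ 919 K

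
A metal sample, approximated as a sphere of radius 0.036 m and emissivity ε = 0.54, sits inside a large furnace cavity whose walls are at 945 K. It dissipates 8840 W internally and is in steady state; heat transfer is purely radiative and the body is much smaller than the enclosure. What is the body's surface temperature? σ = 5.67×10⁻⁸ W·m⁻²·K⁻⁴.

For a small grey body in a large enclosure, net radiated power = εσA(T⁴ − T_w⁴).
Steady state: P = εσA(T⁴ − T_w⁴) with A = 4πr² = 0.01629 m².
T⁴ = P/(εσA) + T_w⁴ = 8840/(0.54·5.67×10⁻⁸·0.01629) + (945)⁴
    = 1.773×10¹³ + 7.975×10¹¹ = 1.853×10¹³ K⁴.

T ≈ 2070 K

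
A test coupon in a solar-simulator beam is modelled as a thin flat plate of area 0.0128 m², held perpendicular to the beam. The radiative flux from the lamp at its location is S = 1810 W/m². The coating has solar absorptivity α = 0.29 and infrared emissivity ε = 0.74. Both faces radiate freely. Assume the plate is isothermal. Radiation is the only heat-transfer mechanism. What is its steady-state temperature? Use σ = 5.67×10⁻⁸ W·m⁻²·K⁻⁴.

At equilibrium, absorbed power = emitted power.
Absorbing cross-section = A = 0.01280 m²; emitting surface = 2A = 0.02560 m² (ratio 2).
αS·A_cross = εσ·A_surf·T⁴  ⇒  T⁴ = αS/(ε·2σ).
T⁴ = 0.290·1810/(0.74·2·5.67×10⁻⁸) = 6.255×10⁹ K⁴.
T = (6.255×10⁹)^(1/4).

T ≈ 281 K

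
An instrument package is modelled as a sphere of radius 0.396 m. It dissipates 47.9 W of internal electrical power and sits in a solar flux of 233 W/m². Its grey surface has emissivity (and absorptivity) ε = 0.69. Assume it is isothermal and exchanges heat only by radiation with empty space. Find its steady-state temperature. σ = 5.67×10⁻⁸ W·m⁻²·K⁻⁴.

T ≈ 202 K

At steady state, absorbed solar power + internal power = radiated power.
Absorbed: α·S·A_cross = 0.69·233·0.4927 = 79.20 W (cross-section πr²).
Total input = 79.20 + 47.9 = 127.1 W.
Radiated: εσ·A_surf·T⁴ with A_surf = 4πr² = 1.971 m².
T⁴ = 127.1/(0.69·5.67×10⁻⁸·1.971) = 1.649×10⁹ K⁴.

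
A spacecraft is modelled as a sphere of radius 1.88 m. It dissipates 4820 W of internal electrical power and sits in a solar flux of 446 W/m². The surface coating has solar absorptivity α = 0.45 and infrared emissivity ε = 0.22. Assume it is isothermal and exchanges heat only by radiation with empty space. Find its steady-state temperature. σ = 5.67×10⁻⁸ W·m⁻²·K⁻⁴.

At steady state, absorbed solar power + internal power = radiated power.
Absorbed: α·S·A_cross = 0.45·446·11.10 = 2229 W (cross-section πr²).
Total input = 2229 + 4820 = 7049 W.
Radiated: εσ·A_surf·T⁴ with A_surf = 4πr² = 44.41 m².
T⁴ = 7049/(0.22·5.67×10⁻⁸·44.41) = 1.272×10¹⁰ K⁴.

T ≈ 336 K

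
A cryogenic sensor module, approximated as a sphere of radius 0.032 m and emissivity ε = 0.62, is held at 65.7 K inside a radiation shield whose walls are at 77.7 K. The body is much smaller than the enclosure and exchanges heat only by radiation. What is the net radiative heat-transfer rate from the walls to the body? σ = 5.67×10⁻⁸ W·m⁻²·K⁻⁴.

For a small grey body in a large enclosure: P_net = εσA(T_body⁴ − T_wall⁴).
A = 4πr² = 0.01287 m²; T_body⁴ − T_wall⁴ = 1.863×10⁷ − 3.645×10⁷ = -1.782×10⁷ K⁴.
|P_net| = 0.62·5.67×10⁻⁸·0.01287·1.782×10⁷.

P_net ≈ 0.00806 W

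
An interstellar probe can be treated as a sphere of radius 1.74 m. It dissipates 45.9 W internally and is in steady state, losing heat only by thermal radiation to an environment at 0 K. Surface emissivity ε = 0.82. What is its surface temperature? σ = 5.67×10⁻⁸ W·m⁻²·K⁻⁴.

Steady state: internal power = radiated power, P = εσA T⁴.
Radiating area A = 4πr² = 38.05 m².
T⁴ = P/(εσA) = 45.9/(0.82·5.67×10⁻⁸·38.05) = 2.595×10⁷ K⁴.
T = (2.595×10⁷)^(1/4).

T ≈ 71.4 K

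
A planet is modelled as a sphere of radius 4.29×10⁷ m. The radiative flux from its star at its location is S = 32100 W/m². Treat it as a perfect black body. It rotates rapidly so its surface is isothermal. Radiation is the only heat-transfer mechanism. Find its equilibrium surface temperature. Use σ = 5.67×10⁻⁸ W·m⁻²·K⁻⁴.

At equilibrium, absorbed power = emitted power.
Absorbing cross-section = πr² = 5.782×10¹⁵ m²; emitting surface = 4πr² = 2.313×10¹⁶ m² (ratio 4).
S·A_cross = εσ·A_surf·T⁴  ⇒  T⁴ = S/(4σ).
T⁴ = 1.00·32100/(4·5.67×10⁻⁸) = 1.415×10¹¹ K⁴.
T = (1.415×10¹¹)^(1/4).

T ≈ 613 K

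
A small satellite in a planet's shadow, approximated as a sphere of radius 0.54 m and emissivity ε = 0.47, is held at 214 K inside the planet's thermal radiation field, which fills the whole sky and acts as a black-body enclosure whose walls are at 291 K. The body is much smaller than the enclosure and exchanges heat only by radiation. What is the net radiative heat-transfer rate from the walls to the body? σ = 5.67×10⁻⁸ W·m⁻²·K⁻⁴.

P_net ≈ 495 W

For a small grey body in a large enclosure: P_net = εσA(T_body⁴ − T_wall⁴).
A = 4πr² = 3.664 m²; T_body⁴ − T_wall⁴ = 2.097×10⁹ − 7.171×10⁹ = -5.074×10⁹ K⁴.
|P_net| = 0.47·5.67×10⁻⁸·3.664·5.074×10⁹.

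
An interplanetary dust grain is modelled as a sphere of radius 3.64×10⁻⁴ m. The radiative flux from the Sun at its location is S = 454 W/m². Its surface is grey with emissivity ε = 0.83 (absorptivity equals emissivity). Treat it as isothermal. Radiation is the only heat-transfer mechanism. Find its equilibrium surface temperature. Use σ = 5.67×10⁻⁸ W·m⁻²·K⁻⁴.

At equilibrium, absorbed power = emitted power.
Absorbing cross-section = πr² = 4.162×10⁻⁷ m²; emitting surface = 4πr² = 1.665×10⁻⁶ m² (ratio 4).
εS·A_cross = εσ·A_surf·T⁴  ⇒  T⁴ = S/(4σ)   (ε cancels).
T⁴ = 454/(4·5.67×10⁻⁸) = 2.002×10⁹ K⁴.
T = (2.002×10⁹)^(1/4).

T ≈ 212 K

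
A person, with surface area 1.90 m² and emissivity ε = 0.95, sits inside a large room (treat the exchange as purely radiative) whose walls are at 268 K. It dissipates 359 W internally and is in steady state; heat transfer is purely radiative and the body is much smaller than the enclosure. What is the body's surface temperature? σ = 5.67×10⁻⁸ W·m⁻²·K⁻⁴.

T ≈ 305 K

For a small grey body in a large enclosure, net radiated power = εσA(T⁴ − T_w⁴).
Steady state: P = εσA(T⁴ − T_w⁴) with A = 1.90 m².
T⁴ = P/(εσA) + T_w⁴ = 359/(0.95·5.67×10⁻⁸·1.900) + (268)⁴
    = 3.508×10⁹ + 5.159×10⁹ = 8.666×10⁹ K⁴.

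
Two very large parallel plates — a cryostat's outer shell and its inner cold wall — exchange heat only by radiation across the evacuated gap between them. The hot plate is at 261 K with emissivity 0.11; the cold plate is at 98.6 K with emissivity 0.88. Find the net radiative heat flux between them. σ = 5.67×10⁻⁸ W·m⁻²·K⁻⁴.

q ≈ 27.9 W/m²

For two infinite grey parallel plates, q = σ(T₁⁴ − T₂⁴)/(1/ε₁ + 1/ε₂ − 1).
T₁⁴ − T₂⁴ = 4.640×10⁹ − 9.452×10⁷ = 4.546×10⁹ K⁴.
1/ε₁ + 1/ε₂ − 1 = 9.091 + 1.136 − 1 = 9.227.
q = 5.67×10⁻⁸ × 4.546×10⁹ / 9.227.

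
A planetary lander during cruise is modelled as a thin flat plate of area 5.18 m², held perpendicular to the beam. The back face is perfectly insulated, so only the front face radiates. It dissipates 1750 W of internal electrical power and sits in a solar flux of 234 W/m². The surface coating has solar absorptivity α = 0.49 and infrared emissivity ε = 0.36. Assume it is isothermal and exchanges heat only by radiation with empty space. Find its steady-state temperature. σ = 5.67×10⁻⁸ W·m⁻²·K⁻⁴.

T ≈ 386 K

At steady state, absorbed solar power + internal power = radiated power.
Absorbed: α·S·A_cross = 0.49·234·5.180 = 593.9 W (cross-section A).
Total input = 593.9 + 1750 = 2344 W.
Radiated: εσ·A_surf·T⁴ with A_surf = A = 5.180 m².
T⁴ = 2344/(0.36·5.67×10⁻⁸·5.180) = 2.217×10¹⁰ K⁴.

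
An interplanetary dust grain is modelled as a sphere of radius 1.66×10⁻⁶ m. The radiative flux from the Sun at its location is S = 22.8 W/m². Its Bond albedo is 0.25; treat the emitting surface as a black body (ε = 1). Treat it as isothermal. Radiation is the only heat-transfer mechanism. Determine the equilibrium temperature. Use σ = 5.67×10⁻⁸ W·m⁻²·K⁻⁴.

At equilibrium, absorbed power = emitted power.
Absorbing cross-section = πr² = 8.657×10⁻¹² m²; emitting surface = 4πr² = 3.463×10⁻¹¹ m² (ratio 4).
(1−a)S·A_cross = εσ·A_surf·T⁴  ⇒  T⁴ = (1−a)S/(4σ).
T⁴ = 0.750·22.8/(4·5.67×10⁻⁸) = 7.540×10⁷ K⁴.
T = (7.540×10⁷)^(1/4).

T ≈ 93.2 K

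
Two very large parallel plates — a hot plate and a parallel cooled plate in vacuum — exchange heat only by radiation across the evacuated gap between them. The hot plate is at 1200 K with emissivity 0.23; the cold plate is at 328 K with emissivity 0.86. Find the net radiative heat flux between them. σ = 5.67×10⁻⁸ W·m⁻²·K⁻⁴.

For two infinite grey parallel plates, q = σ(T₁⁴ − T₂⁴)/(1/ε₁ + 1/ε₂ − 1).
T₁⁴ − T₂⁴ = 2.074×10¹² − 1.157×10¹⁰ = 2.062×10¹² K⁴.
1/ε₁ + 1/ε₂ − 1 = 4.348 + 1.163 − 1 = 4.511.
q = 5.67×10⁻⁸ × 2.062×10¹² / 4.511.

q ≈ 25900 W/m²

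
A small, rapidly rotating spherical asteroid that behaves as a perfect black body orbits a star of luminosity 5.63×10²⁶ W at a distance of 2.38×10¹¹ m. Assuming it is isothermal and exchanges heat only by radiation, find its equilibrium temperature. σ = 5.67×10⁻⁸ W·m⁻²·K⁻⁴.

First find the stellar flux at distance d: S = L/(4πd²) = 5.63×10²⁶/(4π·(2.38×10¹¹)²) = 790.9 W/m².
For an isothermal sphere, absorbed (1−a)S·πr² = emitted σ·4πr²·T⁴, so T⁴ = (1−a)S/(4σ).
T⁴ = 1.00·790.9/(4·5.67×10⁻⁸) = 3.487×10⁹ K⁴.

T ≈ 243 K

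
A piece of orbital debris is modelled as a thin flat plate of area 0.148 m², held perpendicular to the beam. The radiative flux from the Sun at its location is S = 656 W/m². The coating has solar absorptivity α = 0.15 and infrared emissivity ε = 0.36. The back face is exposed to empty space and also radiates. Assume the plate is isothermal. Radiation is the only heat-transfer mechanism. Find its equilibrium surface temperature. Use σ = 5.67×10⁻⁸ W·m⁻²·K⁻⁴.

T ≈ 222 K

At equilibrium, absorbed power = emitted power.
Absorbing cross-section = A = 0.1480 m²; emitting surface = 2A = 0.2960 m² (ratio 2).
αS·A_cross = εσ·A_surf·T⁴  ⇒  T⁴ = αS/(ε·2σ).
T⁴ = 0.150·656/(0.36·2·5.67×10⁻⁸) = 2.410×10⁹ K⁴.
T = (2.410×10⁹)^(1/4).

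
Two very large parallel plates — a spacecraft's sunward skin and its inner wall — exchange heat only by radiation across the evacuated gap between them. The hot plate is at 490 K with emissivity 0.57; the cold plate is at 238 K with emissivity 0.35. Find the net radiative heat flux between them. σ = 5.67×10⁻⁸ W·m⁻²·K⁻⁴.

For two infinite grey parallel plates, q = σ(T₁⁴ − T₂⁴)/(1/ε₁ + 1/ε₂ − 1).
T₁⁴ − T₂⁴ = 5.765×10¹⁰ − 3.209×10⁹ = 5.444×10¹⁰ K⁴.
1/ε₁ + 1/ε₂ − 1 = 1.754 + 2.857 − 1 = 3.612.
q = 5.67×10⁻⁸ × 5.444×10¹⁰ / 3.612.

q ≈ 855 W/m²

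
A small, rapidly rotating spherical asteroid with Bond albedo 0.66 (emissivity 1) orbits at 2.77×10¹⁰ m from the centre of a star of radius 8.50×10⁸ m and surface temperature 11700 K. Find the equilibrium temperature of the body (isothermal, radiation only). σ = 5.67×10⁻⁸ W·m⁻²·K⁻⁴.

T ≈ 1110 K

The star's surface emits σT_*⁴; at distance d the flux is S = σT_*⁴(R_*/d)².
S = 5.67×10⁻⁸·(11700)⁴·(8.50×10⁸/2.77×10¹⁰)² = 1.000×10⁶ W/m².
For an isothermal sphere T⁴ = (1−a)S/(4σ) = 1.500×10¹² K⁴.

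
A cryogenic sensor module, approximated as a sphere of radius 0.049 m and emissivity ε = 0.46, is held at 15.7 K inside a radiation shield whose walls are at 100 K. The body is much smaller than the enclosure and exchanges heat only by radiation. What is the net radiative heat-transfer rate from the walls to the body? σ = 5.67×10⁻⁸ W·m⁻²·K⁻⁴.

For a small grey body in a large enclosure: P_net = εσA(T_body⁴ − T_wall⁴).
A = 4πr² = 0.03017 m²; T_body⁴ − T_wall⁴ = 60760 − 1.000×10⁸ = -9.994×10⁷ K⁴.
|P_net| = 0.46·5.67×10⁻⁸·0.03017·9.994×10⁷.

P_net ≈ 0.0786 W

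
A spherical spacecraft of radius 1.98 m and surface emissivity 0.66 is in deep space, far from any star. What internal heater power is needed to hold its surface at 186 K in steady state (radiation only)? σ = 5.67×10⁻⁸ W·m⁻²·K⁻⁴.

P = εσ·4πr²·T⁴.
4πr² = 49.27 m²; T⁴ = 1.197×10⁹ K⁴.
P = 0.66·5.67×10⁻⁸·49.27·1.197×10⁹.

P ≈ 2210 W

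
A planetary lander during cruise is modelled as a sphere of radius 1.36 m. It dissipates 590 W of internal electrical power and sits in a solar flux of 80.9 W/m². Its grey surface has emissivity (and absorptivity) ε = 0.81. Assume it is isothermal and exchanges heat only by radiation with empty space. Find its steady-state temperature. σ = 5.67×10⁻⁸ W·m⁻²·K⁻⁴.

At steady state, absorbed solar power + internal power = radiated power.
Absorbed: α·S·A_cross = 0.81·80.9·5.811 = 380.8 W (cross-section πr²).
Total input = 380.8 + 590 = 970.8 W.
Radiated: εσ·A_surf·T⁴ with A_surf = 4πr² = 23.24 m².
T⁴ = 970.8/(0.81·5.67×10⁻⁸·23.24) = 9.094×10⁸ K⁴.

T ≈ 174 K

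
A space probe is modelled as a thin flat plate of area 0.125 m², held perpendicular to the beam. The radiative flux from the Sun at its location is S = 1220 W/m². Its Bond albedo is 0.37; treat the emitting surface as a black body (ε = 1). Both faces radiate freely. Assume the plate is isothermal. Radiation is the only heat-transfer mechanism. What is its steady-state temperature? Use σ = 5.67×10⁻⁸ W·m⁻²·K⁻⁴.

At equilibrium, absorbed power = emitted power.
Absorbing cross-section = A = 0.1250 m²; emitting surface = 2A = 0.2500 m² (ratio 2).
(1−a)S·A_cross = εσ·A_surf·T⁴  ⇒  T⁴ = (1−a)S/(2σ).
T⁴ = 0.630·1220/(2·5.67×10⁻⁸) = 6.778×10⁹ K⁴.
T = (6.778×10⁹)^(1/4).

T ≈ 287 K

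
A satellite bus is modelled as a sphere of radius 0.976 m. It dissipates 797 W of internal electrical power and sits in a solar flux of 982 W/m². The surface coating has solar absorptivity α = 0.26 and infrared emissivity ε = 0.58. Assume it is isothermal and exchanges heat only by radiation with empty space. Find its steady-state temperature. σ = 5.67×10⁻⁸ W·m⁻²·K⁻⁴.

T ≈ 251 K

At steady state, absorbed solar power + internal power = radiated power.
Absorbed: α·S·A_cross = 0.26·982·2.993 = 764.1 W (cross-section πr²).
Total input = 764.1 + 797 = 1561 W.
Radiated: εσ·A_surf·T⁴ with A_surf = 4πr² = 11.97 m².
T⁴ = 1561/(0.58·5.67×10⁻⁸·11.97) = 3.966×10⁹ K⁴.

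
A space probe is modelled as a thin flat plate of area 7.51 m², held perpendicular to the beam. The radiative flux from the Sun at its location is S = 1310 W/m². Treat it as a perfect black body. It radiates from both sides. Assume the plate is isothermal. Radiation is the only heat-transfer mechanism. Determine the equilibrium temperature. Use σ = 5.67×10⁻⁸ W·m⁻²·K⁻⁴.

T ≈ 328 K

At equilibrium, absorbed power = emitted power.
Absorbing cross-section = A = 7.510 m²; emitting surface = 2A = 15.02 m² (ratio 2).
S·A_cross = εσ·A_surf·T⁴  ⇒  T⁴ = S/(2σ).
T⁴ = 1.00·1310/(2·5.67×10⁻⁸) = 1.155×10¹⁰ K⁴.
T = (1.155×10¹⁰)^(1/4).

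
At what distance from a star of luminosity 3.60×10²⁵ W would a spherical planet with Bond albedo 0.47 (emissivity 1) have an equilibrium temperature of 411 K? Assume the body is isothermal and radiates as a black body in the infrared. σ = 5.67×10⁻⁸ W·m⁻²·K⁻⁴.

For an isothermal black-emitting sphere, (1−a)S·πr² = σ·4πr²·T⁴ ⇒ S = 4σT⁴/(1−a).
S = 4·5.67×10⁻⁸·(411)⁴/0.530 = 12210 W/m².
Flux falls as S = L/(4πd²), so d = √(L/(4πS)) = √(3.60×10²⁵/(4π·12210)).

d ≈ 1.53×10¹⁰ m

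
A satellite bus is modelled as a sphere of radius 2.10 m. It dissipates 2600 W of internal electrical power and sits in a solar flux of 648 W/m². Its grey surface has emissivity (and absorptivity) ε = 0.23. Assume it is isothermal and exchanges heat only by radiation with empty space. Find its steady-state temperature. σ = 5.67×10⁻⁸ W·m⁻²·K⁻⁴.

At steady state, absorbed solar power + internal power = radiated power.
Absorbed: α·S·A_cross = 0.23·648·13.85 = 2065 W (cross-section πr²).
Total input = 2065 + 2600 = 4665 W.
Radiated: εσ·A_surf·T⁴ with A_surf = 4πr² = 55.42 m².
T⁴ = 4665/(0.23·5.67×10⁻⁸·55.42) = 6.455×10⁹ K⁴.

T ≈ 283 K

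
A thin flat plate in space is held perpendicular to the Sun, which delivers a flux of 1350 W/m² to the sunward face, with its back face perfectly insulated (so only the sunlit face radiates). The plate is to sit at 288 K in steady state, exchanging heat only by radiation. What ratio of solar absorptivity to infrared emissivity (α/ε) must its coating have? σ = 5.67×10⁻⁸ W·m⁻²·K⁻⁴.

α/ε ≈ 0.289

Balance: αS·A = εσ·1A·T⁴ ⇒ α/ε = σT⁴/S.
α/ε = 5.67×10⁻⁸·(288)⁴/1350 = 5.67×10⁻⁸·6.880×10⁹/1350.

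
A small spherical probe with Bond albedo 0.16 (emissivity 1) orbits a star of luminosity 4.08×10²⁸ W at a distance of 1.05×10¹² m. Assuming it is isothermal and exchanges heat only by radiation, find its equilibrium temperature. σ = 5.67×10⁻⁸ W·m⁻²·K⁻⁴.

T ≈ 323 K

First find the stellar flux at distance d: S = L/(4πd²) = 4.08×10²⁸/(4π·(1.05×10¹²)²) = 2945 W/m².
For an isothermal sphere, absorbed (1−a)S·πr² = emitted σ·4πr²·T⁴, so T⁴ = (1−a)S/(4σ).
T⁴ = 0.840·2945/(4·5.67×10⁻⁸) = 1.091×10¹⁰ K⁴.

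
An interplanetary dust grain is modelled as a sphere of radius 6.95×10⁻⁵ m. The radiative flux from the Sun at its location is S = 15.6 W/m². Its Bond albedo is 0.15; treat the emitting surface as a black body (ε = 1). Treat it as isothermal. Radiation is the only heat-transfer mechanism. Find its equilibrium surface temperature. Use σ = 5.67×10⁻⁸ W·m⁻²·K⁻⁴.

At equilibrium, absorbed power = emitted power.
Absorbing cross-section = πr² = 1.517×10⁻⁸ m²; emitting surface = 4πr² = 6.070×10⁻⁸ m² (ratio 4).
(1−a)S·A_cross = εσ·A_surf·T⁴  ⇒  T⁴ = (1−a)S/(4σ).
T⁴ = 0.850·15.6/(4·5.67×10⁻⁸) = 5.847×10⁷ K⁴.
T = (5.847×10⁷)^(1/4).

T ≈ 87.4 K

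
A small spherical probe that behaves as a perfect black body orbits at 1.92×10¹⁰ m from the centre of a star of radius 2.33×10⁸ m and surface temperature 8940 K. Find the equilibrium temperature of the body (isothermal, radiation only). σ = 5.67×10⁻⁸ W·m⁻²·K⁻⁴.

The star's surface emits σT_*⁴; at distance d the flux is S = σT_*⁴(R_*/d)².
S = 5.67×10⁻⁸·(8940)⁴·(2.33×10⁸/1.92×10¹⁰)² = 53340 W/m².
For an isothermal sphere T⁴ = (1−a)S/(4σ) = 2.352×10¹¹ K⁴.

T ≈ 696 K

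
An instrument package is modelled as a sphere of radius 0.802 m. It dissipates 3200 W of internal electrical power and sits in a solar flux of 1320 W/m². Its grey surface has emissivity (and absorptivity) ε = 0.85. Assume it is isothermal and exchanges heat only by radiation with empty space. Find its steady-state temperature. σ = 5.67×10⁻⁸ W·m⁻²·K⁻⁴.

T ≈ 344 K

At steady state, absorbed solar power + internal power = radiated power.
Absorbed: α·S·A_cross = 0.85·1320·2.021 = 2267 W (cross-section πr²).
Total input = 2267 + 3200 = 5467 W.
Radiated: εσ·A_surf·T⁴ with A_surf = 4πr² = 8.083 m².
T⁴ = 5467/(0.85·5.67×10⁻⁸·8.083) = 1.403×10¹⁰ K⁴.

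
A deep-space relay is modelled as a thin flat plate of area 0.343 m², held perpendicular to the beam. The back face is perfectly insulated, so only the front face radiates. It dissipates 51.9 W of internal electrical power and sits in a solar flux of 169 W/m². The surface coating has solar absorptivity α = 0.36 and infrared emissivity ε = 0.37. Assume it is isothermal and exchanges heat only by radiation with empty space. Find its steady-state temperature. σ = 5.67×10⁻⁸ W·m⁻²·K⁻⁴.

T ≈ 317 K

At steady state, absorbed solar power + internal power = radiated power.
Absorbed: α·S·A_cross = 0.36·169·0.3430 = 20.87 W (cross-section A).
Total input = 20.87 + 51.9 = 72.77 W.
Radiated: εσ·A_surf·T⁴ with A_surf = A = 0.3430 m².
T⁴ = 72.77/(0.37·5.67×10⁻⁸·0.3430) = 1.011×10¹⁰ K⁴.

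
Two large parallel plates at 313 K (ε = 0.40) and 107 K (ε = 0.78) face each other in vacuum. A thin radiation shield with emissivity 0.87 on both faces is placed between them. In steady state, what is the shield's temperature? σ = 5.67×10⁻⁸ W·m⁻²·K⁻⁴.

T_s ≈ 242 K

In steady state the net flux on the hot side equals that on the cold side.
σ(T₁⁴−T_s⁴)/D₁ = σ(T_s⁴−T₂⁴)/D₂, with D₁ = 1/ε₁+1/ε_s−1 = 2.649, D₂ = 1/ε_s+1/ε₂−1 = 1.431.
Solve for T_s⁴: T_s⁴ = (D₂·T₁⁴ + D₁·T₂⁴)/(D₁+D₂) = 3.452×10⁹ K⁴.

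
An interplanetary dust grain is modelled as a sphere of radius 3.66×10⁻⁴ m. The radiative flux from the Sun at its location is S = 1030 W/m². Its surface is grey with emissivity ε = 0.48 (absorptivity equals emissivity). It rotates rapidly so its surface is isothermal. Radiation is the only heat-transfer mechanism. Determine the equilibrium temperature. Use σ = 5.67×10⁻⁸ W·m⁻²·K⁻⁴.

T ≈ 260 K

At equilibrium, absorbed power = emitted power.
Absorbing cross-section = πr² = 4.208×10⁻⁷ m²; emitting surface = 4πr² = 1.683×10⁻⁶ m² (ratio 4).
εS·A_cross = εσ·A_surf·T⁴  ⇒  T⁴ = S/(4σ)   (ε cancels).
T⁴ = 1030/(4·5.67×10⁻⁸) = 4.541×10⁹ K⁴.
T = (4.541×10⁹)^(1/4).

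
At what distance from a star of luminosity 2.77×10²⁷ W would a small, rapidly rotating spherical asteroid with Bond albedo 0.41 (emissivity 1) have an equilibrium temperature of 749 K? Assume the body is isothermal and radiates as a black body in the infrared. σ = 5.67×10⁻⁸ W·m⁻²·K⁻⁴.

d ≈ 4.27×10¹⁰ m

For an isothermal black-emitting sphere, (1−a)S·πr² = σ·4πr²·T⁴ ⇒ S = 4σT⁴/(1−a).
S = 4·5.67×10⁻⁸·(749)⁴/0.590 = 1.210×10⁵ W/m².
Flux falls as S = L/(4πd²), so d = √(L/(4πS)) = √(2.77×10²⁷/(4π·1.210×10⁵)).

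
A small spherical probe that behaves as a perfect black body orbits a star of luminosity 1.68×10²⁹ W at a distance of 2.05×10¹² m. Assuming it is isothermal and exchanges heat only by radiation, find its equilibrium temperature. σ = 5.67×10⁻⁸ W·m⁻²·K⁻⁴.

First find the stellar flux at distance d: S = L/(4πd²) = 1.68×10²⁹/(4π·(2.05×10¹²)²) = 3181 W/m².
For an isothermal sphere, absorbed (1−a)S·πr² = emitted σ·4πr²·T⁴, so T⁴ = (1−a)S/(4σ).
T⁴ = 1.00·3181/(4·5.67×10⁻⁸) = 1.403×10¹⁰ K⁴.

T ≈ 344 K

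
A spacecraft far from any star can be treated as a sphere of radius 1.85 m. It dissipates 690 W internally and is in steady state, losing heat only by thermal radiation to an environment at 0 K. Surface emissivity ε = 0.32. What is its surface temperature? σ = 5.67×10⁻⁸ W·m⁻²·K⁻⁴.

T ≈ 172 K

Steady state: internal power = radiated power, P = εσA T⁴.
Radiating area A = 4πr² = 43.01 m².
T⁴ = P/(εσA) = 690/(0.32·5.67×10⁻⁸·43.01) = 8.842×10⁸ K⁴.
T = (8.842×10⁸)^(1/4).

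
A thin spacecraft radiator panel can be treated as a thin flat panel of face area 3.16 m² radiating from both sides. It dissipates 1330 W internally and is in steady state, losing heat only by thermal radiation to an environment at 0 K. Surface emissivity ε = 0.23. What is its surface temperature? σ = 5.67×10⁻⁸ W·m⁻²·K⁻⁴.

T ≈ 356 K

Steady state: internal power = radiated power, P = εσA T⁴.
Radiating area A = 2·3.16 = 6.320 m².
T⁴ = P/(εσA) = 1330/(0.23·5.67×10⁻⁸·6.320) = 1.614×10¹⁰ K⁴.
T = (1.614×10¹⁰)^(1/4).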